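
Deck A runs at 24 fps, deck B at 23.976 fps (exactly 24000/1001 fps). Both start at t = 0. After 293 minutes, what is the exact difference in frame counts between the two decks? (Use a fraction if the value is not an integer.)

421920/1001 frames

293 min = 17580 s.
A emits 24 × 17580 = 421920 frames; B emits 24000/1001 × 17580 = 421920000/1001.
Difference = 421920/1001 frames (≈ 421.4985); B is behind A.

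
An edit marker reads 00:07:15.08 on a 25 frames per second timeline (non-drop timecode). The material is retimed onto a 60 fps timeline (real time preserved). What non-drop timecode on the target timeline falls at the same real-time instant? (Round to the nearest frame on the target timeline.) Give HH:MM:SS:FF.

Source frame index: (0×3600 + 7×60 + 15) × 25 + 8 = 10883.
Real time: 10883 / (25) = 10883/25 s.
Target frame: (10883/25) × (60) = 130596/5 ≈ 26119.200 → 26119.
At 60 labels/s: frame 26119 → 00:07:15:19.

00:07:15:19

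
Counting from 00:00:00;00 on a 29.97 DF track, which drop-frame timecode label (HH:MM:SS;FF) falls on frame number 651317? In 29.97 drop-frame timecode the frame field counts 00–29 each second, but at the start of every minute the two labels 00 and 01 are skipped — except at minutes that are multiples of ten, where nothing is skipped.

Each 10-minute DF block holds 10 × 60 × 30 − 9 × 2 = 17982 frames. 651317 ÷ 17982 → 36 full blocks, remainder 3965.
Within the partial block the first minute is 1800 frames and each further minute 1798, so 2 further minute boundaries passed. Total skipped labels = 18 × 36 + 2 × 2 = 652.
Non-drop label index = 651317 + 652 = 651969; at 30 labels/s that is 06:02:12:09, i.e. DF 06:02:12;09.

06:02:12;09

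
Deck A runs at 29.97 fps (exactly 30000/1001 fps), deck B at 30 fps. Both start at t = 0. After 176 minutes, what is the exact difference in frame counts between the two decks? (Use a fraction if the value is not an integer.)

28800/91 frames

176 min = 10560 s.
A emits 30000/1001 × 10560 = 28800000/91 frames; B emits 30 × 10560 = 316800.
Difference = 28800/91 frames (≈ 316.4835); B is ahead of A.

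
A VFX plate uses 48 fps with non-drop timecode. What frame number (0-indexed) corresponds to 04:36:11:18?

Total seconds to the label: (4 × 3600 + 36 × 60 + 11) = 16571.
Frame index = 16571 × 48 + 18 = 795426.

795426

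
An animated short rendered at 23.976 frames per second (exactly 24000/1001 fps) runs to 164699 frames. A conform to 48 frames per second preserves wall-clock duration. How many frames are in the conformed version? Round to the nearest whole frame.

Frames at target rate = 164699 × (48) / (24000/1001) = 164863699/500 ≈ 329727.398.
Nearest whole frame: 329727.

329727 frames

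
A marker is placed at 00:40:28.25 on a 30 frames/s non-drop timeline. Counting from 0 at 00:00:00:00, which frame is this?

72865

Total seconds to the label: (0 × 3600 + 40 × 60 + 28) = 2428.
Frame index = 2428 × 30 + 25 = 72865.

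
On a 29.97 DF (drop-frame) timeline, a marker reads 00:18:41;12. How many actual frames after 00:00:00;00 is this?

Complete 10-minute blocks: 1, each 17982 frames → 17982.
Remaining 8 whole minutes in the current block: 1800 + 7 × 1798 = 14386 frames.
Within the current minute: 41 × 30 + 12 − 2 = 1240 (labels ;00/;01 skipped at this minute). Total = 17982 + 14386 + 1240 = 33608.

33608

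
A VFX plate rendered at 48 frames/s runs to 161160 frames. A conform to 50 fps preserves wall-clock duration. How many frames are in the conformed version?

167875 frames

Target frames = source frames × (target rate / source rate) = 161160 × (50)/(48) = 161160 × 25/24 = 167875.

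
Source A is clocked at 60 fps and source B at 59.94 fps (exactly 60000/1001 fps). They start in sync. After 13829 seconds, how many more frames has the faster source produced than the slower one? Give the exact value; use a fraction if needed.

A emits 60 × 13829 = 829740 frames; B emits 60000/1001 × 13829 = 829740000/1001.
Difference = 829740/1001 frames (≈ 828.9111); B is behind A.

829740/1001 frames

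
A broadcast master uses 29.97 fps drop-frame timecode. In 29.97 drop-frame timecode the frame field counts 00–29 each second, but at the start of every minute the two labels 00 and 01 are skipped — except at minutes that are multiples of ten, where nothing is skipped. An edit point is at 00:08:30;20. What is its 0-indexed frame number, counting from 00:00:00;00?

15304

As if non-drop at 30 labels/s: (0 × 3600 + 8 × 60 + 30) × 30 + 20 = 15320.
Minute boundaries passed: 8; those not divisible by 10: 8 − 0 = 8; dropped labels = 2 × 8 = 16.
Actual frame index = 15320 − 16 = 15304.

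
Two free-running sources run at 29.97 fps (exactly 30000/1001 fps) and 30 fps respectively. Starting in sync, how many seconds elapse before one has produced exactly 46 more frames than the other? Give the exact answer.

23023/15 seconds

The gap grows by |30 − 30000/1001| = 30/1001 frames per second.
Time for a 46-frame gap: 46 ÷ (30/1001) = 23023/15 s.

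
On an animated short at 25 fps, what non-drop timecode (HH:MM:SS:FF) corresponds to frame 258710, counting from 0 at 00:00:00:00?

258710 ÷ 25 = 10348 full seconds, remainder 10 frames.
10348 s = 2 h 52 min 28 s.
Timecode: 02:52:28:10.

02:52:28:10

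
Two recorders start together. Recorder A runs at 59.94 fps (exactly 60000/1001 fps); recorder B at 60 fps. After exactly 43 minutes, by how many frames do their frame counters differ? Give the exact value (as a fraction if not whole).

43 min = 2580 s.
A emits 60000/1001 × 2580 = 154800000/1001 frames; B emits 60 × 2580 = 154800.
Difference = 154800/1001 frames (≈ 154.6454); B is ahead of A.

154800/1001 frames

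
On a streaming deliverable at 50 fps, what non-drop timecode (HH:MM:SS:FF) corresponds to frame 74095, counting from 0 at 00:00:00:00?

74095 ÷ 50 = 1481 full seconds, remainder 45 frames.
1481 s = 0 h 24 min 41 s.
Timecode: 00:24:41:45.

00:24:41:45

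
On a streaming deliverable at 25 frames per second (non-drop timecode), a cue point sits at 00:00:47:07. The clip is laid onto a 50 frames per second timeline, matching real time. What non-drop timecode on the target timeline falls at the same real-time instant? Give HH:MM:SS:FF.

00:00:47:14

Source frame index: (0×3600 + 0×60 + 47) × 25 + 7 = 1182.
Real time: 1182 / (25) = 1182/25 s.
Target frame: (1182/25) × (50) = 2364.
At 50 labels/s: frame 2364 → 00:00:47:14.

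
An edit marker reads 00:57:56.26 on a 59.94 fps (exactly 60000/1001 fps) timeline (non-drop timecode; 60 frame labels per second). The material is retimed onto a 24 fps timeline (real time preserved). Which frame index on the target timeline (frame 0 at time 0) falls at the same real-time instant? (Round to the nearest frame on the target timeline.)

Source frame index: (0×3600 + 57×60 + 56) × 60 + 26 = 208586.
Real time: 208586 / (60000/1001) = 104397293/30000 s.
Target frame: (104397293/30000) × (24) = 104397293/1250 ≈ 83517.834 → 83518.

frame 83518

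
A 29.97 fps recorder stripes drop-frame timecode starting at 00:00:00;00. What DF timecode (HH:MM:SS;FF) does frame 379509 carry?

03:31:02;29

Each 10-minute DF block holds 10 × 60 × 30 − 9 × 2 = 17982 frames. 379509 ÷ 17982 → 21 full blocks, remainder 1887.
Within the partial block the first minute is 1800 frames and each further minute 1798, so 1 further minute boundary passed. Total skipped labels = 18 × 21 + 2 × 1 = 380.
Non-drop label index = 379509 + 380 = 379889; at 30 labels/s that is 03:31:02:29, i.e. DF 03:31:02;29.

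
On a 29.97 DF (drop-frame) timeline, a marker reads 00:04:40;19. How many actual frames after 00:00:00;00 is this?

As if non-drop at 30 labels/s: (0 × 3600 + 4 × 60 + 40) × 30 + 19 = 8419.
Minute boundaries passed: 4; those not divisible by 10: 4 − 0 = 4; dropped labels = 2 × 4 = 8.
Actual frame index = 8419 − 8 = 8411.

8411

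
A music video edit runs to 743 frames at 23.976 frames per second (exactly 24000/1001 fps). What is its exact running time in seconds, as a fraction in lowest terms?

743743/24000 seconds

Running time = 743 ÷ (24000/1001) = 743 × 1001/24000 = 743743/24000 s.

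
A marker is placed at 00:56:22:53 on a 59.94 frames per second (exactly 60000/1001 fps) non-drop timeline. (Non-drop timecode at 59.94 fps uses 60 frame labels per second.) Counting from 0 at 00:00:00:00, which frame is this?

frame 202973

Total seconds to the label: (0 × 3600 + 56 × 60 + 22) = 3382.
Frame index = 3382 × 60 + 53 = 202973.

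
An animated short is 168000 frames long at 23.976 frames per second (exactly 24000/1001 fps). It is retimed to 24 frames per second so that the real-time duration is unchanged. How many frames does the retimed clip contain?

168168 frames

Target frames = source frames × (target rate / source rate) = 168000 × (24)/(24000/1001) = 168000 × 1001/1000 = 168168.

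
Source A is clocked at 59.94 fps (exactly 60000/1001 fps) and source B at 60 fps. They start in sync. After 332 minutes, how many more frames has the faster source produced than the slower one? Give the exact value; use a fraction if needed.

332 min = 19920 s.
A emits 60000/1001 × 19920 = 1195200000/1001 frames; B emits 60 × 19920 = 1195200.
Difference = 1195200/1001 frames (≈ 1194.0060); B is ahead of A.

1195200/1001 frames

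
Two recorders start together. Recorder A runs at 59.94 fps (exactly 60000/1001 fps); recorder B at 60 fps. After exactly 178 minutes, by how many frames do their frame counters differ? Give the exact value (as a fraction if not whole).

178 min = 10680 s.
A emits 60000/1001 × 10680 = 640800000/1001 frames; B emits 60 × 10680 = 640800.
Difference = 640800/1001 frames (≈ 640.1598); B is ahead of A.

640800/1001 frames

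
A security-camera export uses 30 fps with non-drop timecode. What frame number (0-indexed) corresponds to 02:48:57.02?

Total seconds to the label: (2 × 3600 + 48 × 60 + 57) = 10137.
Frame index = 10137 × 30 + 2 = 304112.

frame 304112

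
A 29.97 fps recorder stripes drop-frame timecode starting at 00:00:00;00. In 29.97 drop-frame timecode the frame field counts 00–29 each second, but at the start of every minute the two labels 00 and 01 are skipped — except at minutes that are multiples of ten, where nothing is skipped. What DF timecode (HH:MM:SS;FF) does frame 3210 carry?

Ten DF minutes hold 17982 frames, so frame 3210 lies in block 0 (frames 0–17981) with 3210 frames into that block.
The block's first minute is 1800 frames and the rest 1798 each; 3210 frames reaches minute 1, so 0 × 18 + 1 × 2 = 2 labels have been skipped so far.
Adding those back, label number 3210 + 2 = 3212 at 30 labels/s is 107 s + 2 f = 0 h 1 min 47 s frame 2, i.e. 00:01:47;02.

00:01:47;02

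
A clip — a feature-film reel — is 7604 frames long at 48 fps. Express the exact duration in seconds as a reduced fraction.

Running time = 7604 ÷ (48) = 7604 × 1/48 = 1901/12 s.

1901/12 seconds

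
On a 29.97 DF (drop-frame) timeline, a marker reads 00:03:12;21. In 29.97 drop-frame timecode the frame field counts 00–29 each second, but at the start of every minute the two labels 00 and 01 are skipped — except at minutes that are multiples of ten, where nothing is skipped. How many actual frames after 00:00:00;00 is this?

As if non-drop at 30 labels/s: (0 × 3600 + 3 × 60 + 12) × 30 + 21 = 5781.
Minute boundaries passed: 3; those not divisible by 10: 3 − 0 = 3; dropped labels = 2 × 3 = 6.
Actual frame index = 5781 − 6 = 5775.

5775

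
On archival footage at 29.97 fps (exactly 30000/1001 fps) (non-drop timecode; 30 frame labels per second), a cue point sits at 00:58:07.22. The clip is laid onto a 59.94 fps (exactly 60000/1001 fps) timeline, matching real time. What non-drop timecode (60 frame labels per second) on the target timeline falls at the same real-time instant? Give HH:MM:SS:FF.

00:58:07:44

Source frame index: (0×3600 + 58×60 + 7) × 30 + 22 = 104632.
Real time: 104632 / (30000/1001) = 13092079/3750 s.
Target frame: (13092079/3750) × (60000/1001) = 209264.
At 60 labels/s: frame 209264 → 00:58:07:44.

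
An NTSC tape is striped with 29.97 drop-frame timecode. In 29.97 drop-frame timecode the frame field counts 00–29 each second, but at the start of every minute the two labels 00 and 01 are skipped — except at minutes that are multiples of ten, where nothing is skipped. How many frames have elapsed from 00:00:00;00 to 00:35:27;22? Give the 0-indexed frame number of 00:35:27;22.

63768

Complete 10-minute blocks: 3, each 17982 frames → 53946.
Remaining 5 whole minutes in the current block: 1800 + 4 × 1798 = 8992 frames.
Within the current minute: 27 × 30 + 22 − 2 = 830 (labels ;00/;01 skipped at this minute). Total = 53946 + 8992 + 830 = 63768.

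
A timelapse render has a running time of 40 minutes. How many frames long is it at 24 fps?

40 min = 2400 s.
Frames = 2400 × 24 = 57600.

57600 frames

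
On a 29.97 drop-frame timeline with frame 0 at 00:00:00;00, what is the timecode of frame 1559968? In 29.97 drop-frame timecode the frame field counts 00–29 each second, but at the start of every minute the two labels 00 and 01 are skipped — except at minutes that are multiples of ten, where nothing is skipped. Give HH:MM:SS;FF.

Each 10-minute DF block holds 10 × 60 × 30 − 9 × 2 = 17982 frames. 1559968 ÷ 17982 → 86 full blocks, remainder 13516.
Within the partial block the first minute is 1800 frames and each further minute 1798, so 7 further minute boundaries passed. Total skipped labels = 18 × 86 + 2 × 7 = 1562.
Non-drop label index = 1559968 + 1562 = 1561530; at 30 labels/s that is 14:27:31:00, i.e. DF 14:27:31;00.

14:27:31;00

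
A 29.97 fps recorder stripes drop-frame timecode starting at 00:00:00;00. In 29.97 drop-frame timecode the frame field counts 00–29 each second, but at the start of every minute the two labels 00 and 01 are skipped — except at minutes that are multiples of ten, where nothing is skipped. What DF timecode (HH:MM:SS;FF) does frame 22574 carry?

00:12:33;06

Ten DF minutes hold 17982 frames, so frame 22574 lies in block 1 (frames 17982–35963) with 4592 frames into that block.
The block's first minute is 1800 frames and the rest 1798 each; 4592 frames reaches minute 2, so 1 × 18 + 2 × 2 = 22 labels have been skipped so far.
Adding those back, label number 22574 + 22 = 22596 at 30 labels/s is 753 s + 6 f = 0 h 12 min 33 s frame 6, i.e. 00:12:33;06.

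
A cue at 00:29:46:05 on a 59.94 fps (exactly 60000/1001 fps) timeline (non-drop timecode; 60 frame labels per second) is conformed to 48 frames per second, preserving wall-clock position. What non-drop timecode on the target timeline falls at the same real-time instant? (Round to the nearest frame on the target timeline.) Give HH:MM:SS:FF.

00:29:47:42

Source frame index: (0×3600 + 29×60 + 46) × 60 + 5 = 107165.
Real time: 107165 / (60000/1001) = 21454433/12000 s.
Target frame: (21454433/12000) × (48) = 21454433/250 ≈ 85817.732 → 85818.
At 48 labels/s: frame 85818 → 00:29:47:42.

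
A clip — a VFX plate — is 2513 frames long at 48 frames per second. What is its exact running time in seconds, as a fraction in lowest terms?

Running time = 2513 ÷ (48) = 2513 × 1/48 = 2513/48 s.

2513/48 seconds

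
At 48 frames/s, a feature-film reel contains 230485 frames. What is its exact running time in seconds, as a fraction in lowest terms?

230485/48 seconds

Running time = 230485 ÷ (48) = 230485 × 1/48 = 230485/48 s.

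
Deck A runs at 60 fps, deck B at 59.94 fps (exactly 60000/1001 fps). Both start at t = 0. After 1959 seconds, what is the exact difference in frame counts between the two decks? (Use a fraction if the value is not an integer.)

A emits 60 × 1959 = 117540 frames; B emits 60000/1001 × 1959 = 117540000/1001.
Difference = 117540/1001 frames (≈ 117.4226); B is behind A.

117540/1001 frames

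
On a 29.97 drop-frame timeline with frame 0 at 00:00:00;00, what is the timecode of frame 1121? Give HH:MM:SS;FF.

00:00:37;11

Ten DF minutes hold 17982 frames, so frame 1121 lies in block 0 (frames 0–17981) with 1121 frames into that block.
The block's first minute is 1800 frames and the rest 1798 each; 1121 frames reaches minute 0, so 0 × 18 + 0 × 2 = 0 labels have been skipped so far.
Adding those back, label number 1121 + 0 = 1121 at 30 labels/s is 37 s + 11 f = 0 h 0 min 37 s frame 11, i.e. 00:00:37;11.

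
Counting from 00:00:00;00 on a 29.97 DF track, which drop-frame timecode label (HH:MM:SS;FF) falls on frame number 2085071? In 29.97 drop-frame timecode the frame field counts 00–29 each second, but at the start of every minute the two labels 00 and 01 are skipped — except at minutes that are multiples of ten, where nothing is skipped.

19:19:31;29

Each 10-minute DF block holds 10 × 60 × 30 − 9 × 2 = 17982 frames. 2085071 ÷ 17982 → 115 full blocks, remainder 17141.
Within the partial block the first minute is 1800 frames and each further minute 1798, so 9 further minute boundaries passed. Total skipped labels = 18 × 115 + 2 × 9 = 2088.
Non-drop label index = 2085071 + 2088 = 2087159; at 30 labels/s that is 19:19:31:29, i.e. DF 19:19:31;29.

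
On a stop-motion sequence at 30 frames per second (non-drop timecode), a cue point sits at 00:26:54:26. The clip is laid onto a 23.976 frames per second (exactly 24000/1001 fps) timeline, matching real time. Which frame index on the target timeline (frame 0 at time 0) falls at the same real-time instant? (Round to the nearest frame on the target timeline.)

Source frame index: (0×3600 + 26×60 + 54) × 30 + 26 = 48446.
Real time: 48446 / (30) = 24223/15 s.
Target frame: (24223/15) × (24000/1001) = 38756800/1001 ≈ 38718.082 → 38718.

frame 38718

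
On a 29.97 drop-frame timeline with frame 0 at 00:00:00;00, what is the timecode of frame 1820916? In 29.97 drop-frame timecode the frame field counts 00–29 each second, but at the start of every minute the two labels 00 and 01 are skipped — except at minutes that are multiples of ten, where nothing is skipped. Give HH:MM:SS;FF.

Each 10-minute DF block holds 10 × 60 × 30 − 9 × 2 = 17982 frames. 1820916 ÷ 17982 → 101 full blocks, remainder 4734.
Within the partial block the first minute is 1800 frames and each further minute 1798, so 2 further minute boundaries passed. Total skipped labels = 18 × 101 + 2 × 2 = 1822.
Non-drop label index = 1820916 + 1822 = 1822738; at 30 labels/s that is 16:52:37:28, i.e. DF 16:52:37;28.

16:52:37;28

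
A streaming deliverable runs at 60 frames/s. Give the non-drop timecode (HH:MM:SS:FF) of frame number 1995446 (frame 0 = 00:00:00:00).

09:14:17:26

1995446 ÷ 60 = 33257 full seconds, remainder 26 frames.
33257 s = 9 h 14 min 17 s.
Timecode: 09:14:17:26.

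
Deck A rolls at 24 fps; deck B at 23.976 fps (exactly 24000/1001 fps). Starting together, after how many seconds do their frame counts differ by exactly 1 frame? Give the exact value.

The gap grows by |24000/1001 − 24| = 24/1001 frames per second.
Time for a 1-frame gap: 1 ÷ (24/1001) = 1001/24 s.

1001/24 seconds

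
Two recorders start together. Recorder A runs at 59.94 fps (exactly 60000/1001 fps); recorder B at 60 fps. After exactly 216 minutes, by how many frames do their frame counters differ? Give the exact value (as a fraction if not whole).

216 min = 12960 s.
A emits 60000/1001 × 12960 = 777600000/1001 frames; B emits 60 × 12960 = 777600.
Difference = 777600/1001 frames (≈ 776.8232); B is ahead of A.

777600/1001 frames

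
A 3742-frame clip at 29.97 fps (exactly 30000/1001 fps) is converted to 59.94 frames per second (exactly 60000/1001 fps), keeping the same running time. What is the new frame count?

Target frames = source frames × (target rate / source rate) = 3742 × (60000/1001)/(30000/1001) = 3742 × 2 = 7484.

7484 frames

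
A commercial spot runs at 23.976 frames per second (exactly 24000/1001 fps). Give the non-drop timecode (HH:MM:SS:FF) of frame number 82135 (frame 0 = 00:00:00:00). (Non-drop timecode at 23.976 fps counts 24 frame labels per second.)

82135 ÷ 24 = 3422 full seconds, remainder 7 frames.
3422 s = 0 h 57 min 2 s.
Timecode: 00:57:02:07.

00:57:02:07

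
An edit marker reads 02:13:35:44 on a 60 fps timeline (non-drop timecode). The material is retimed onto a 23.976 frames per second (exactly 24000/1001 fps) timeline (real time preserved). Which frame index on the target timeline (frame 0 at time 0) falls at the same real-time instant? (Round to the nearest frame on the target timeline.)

Source frame index: (2×3600 + 13×60 + 35) × 60 + 44 = 480944.
Real time: 480944 / (60) = 120236/15 s.
Target frame: (120236/15) × (24000/1001) = 192377600/1001 ≈ 192185.415 → 192185.

frame 192185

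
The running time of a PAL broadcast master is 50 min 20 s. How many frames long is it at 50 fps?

151000 frames

50 min 20 s = 3020 s.
Frames = 3020 × 50 = 151000.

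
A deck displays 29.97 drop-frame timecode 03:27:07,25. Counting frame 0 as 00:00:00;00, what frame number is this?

372461

Complete 10-minute blocks: 20, each 17982 frames → 359640.
Remaining 7 whole minutes in the current block: 1800 + 6 × 1798 = 12588 frames.
Within the current minute: 7 × 30 + 25 − 2 = 233 (labels ;00/;01 skipped at this minute). Total = 359640 + 12588 + 233 = 372461.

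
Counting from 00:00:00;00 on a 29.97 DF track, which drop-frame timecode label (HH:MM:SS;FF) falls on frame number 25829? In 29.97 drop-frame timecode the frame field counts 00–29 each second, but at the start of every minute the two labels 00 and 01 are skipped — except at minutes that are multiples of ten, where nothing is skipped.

00:14:21;25

Each 10-minute DF block holds 10 × 60 × 30 − 9 × 2 = 17982 frames. 25829 ÷ 17982 → 1 full block, remainder 7847.
Within the partial block the first minute is 1800 frames and each further minute 1798, so 4 further minute boundaries passed. Total skipped labels = 18 × 1 + 2 × 4 = 26.
Non-drop label index = 25829 + 26 = 25855; at 30 labels/s that is 00:14:21:25, i.e. DF 00:14:21;25.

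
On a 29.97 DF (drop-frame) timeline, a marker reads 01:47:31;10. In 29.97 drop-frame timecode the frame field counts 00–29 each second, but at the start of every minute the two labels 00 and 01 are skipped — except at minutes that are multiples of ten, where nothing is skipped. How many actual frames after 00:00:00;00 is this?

193346

Complete 10-minute blocks: 10, each 17982 frames → 179820.
Remaining 7 whole minutes in the current block: 1800 + 6 × 1798 = 12588 frames.
Within the current minute: 31 × 30 + 10 − 2 = 938 (labels ;00/;01 skipped at this minute). Total = 179820 + 12588 + 938 = 193346.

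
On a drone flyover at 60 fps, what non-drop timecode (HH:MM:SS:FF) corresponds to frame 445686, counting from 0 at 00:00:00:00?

445686 ÷ 60 = 7428 full seconds, remainder 6 frames.
7428 s = 2 h 3 min 48 s.
Timecode: 02:03:48:06.

02:03:48:06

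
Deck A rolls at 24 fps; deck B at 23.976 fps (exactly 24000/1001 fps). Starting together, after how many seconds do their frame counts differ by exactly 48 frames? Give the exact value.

2002 seconds

The gap grows by |24000/1001 − 24| = 24/1001 frames per second.
Time for a 48-frame gap: 48 ÷ (24/1001) = 2002 s.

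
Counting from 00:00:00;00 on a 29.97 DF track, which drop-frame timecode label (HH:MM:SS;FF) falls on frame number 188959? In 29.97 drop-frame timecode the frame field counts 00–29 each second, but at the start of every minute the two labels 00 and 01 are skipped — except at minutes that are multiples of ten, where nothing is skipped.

Each 10-minute DF block holds 10 × 60 × 30 − 9 × 2 = 17982 frames. 188959 ÷ 17982 → 10 full blocks, remainder 9139.
Within the partial block the first minute is 1800 frames and each further minute 1798, so 5 further minute boundaries passed. Total skipped labels = 18 × 10 + 2 × 5 = 190.
Non-drop label index = 188959 + 190 = 189149; at 30 labels/s that is 01:45:04:29, i.e. DF 01:45:04;29.

01:45:04;29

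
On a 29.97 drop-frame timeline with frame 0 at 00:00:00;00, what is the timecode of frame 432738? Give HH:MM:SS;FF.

04:00:39;00

Each 10-minute DF block holds 10 × 60 × 30 − 9 × 2 = 17982 frames. 432738 ÷ 17982 → 24 full blocks, remainder 1170.
Within the partial block the first minute is 1800 frames and each further minute 1798, so 0 further minute boundaries passed. Total skipped labels = 18 × 24 + 2 × 0 = 432.
Non-drop label index = 432738 + 432 = 433170; at 30 labels/s that is 04:00:39:00, i.e. DF 04:00:39;00.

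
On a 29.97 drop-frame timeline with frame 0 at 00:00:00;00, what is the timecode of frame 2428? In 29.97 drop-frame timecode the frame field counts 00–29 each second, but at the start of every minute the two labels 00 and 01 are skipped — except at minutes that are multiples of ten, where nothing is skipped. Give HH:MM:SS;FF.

Each 10-minute DF block holds 10 × 60 × 30 − 9 × 2 = 17982 frames. 2428 ÷ 17982 → 0 full blocks, remainder 2428.
Within the partial block the first minute is 1800 frames and each further minute 1798, so 1 further minute boundary passed. Total skipped labels = 18 × 0 + 2 × 1 = 2.
Non-drop label index = 2428 + 2 = 2430; at 30 labels/s that is 00:01:21:00, i.e. DF 00:01:21;00.

00:01:21;00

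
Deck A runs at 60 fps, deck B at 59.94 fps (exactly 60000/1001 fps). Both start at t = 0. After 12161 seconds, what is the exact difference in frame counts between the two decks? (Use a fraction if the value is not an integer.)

729660/1001 frames

A emits 60 × 12161 = 729660 frames; B emits 60000/1001 × 12161 = 729660000/1001.
Difference = 729660/1001 frames (≈ 728.9311); B is behind A.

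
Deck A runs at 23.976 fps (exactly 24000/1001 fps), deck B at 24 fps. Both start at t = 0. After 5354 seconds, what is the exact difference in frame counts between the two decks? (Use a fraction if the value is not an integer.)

128496/1001 frames

A emits 24000/1001 × 5354 = 128496000/1001 frames; B emits 24 × 5354 = 128496.
Difference = 128496/1001 frames (≈ 128.3676); B is ahead of A.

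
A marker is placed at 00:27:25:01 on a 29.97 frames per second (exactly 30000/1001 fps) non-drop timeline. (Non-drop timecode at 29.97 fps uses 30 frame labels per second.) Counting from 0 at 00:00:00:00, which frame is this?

frame 49351

Total seconds to the label: (0 × 3600 + 27 × 60 + 25) = 1645.
Frame index = 1645 × 30 + 1 = 49351.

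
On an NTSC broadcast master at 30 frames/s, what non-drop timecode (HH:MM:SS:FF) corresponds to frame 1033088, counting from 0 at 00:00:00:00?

1033088 ÷ 30 = 34436 full seconds, remainder 8 frames.
34436 s = 9 h 33 min 56 s.
Timecode: 09:33:56:08.

09:33:56:08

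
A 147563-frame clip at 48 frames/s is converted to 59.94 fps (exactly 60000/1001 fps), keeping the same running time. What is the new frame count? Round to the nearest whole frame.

184269 frames

Frames at target rate = 147563 × (60000/1001) / (48) = 14188750/77 ≈ 184269.481.
Nearest whole frame: 184269.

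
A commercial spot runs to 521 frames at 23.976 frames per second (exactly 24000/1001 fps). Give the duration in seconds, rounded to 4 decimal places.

Running time = 521 × 1001/24000 = 521521/24000 s ≈ 21.7300 s.

21.7300 seconds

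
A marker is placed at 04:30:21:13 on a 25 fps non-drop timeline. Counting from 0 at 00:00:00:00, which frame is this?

405538

Total seconds to the label: (4 × 3600 + 30 × 60 + 21) = 16221.
Frame index = 16221 × 25 + 13 = 405538.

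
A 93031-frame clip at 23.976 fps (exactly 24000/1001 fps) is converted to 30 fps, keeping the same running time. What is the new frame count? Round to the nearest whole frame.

Frames at target rate = 93031 × (30) / (24000/1001) = 93124031/800 ≈ 116405.039.
Nearest whole frame: 116405.

116405 frames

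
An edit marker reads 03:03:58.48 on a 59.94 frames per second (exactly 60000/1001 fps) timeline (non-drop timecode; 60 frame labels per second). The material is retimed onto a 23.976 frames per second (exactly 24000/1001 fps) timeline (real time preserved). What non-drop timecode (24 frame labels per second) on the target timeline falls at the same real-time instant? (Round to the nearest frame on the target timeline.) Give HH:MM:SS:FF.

Source frame index: (3×3600 + 3×60 + 58) × 60 + 48 = 662328.
Real time: 662328 / (60000/1001) = 27624597/2500 s.
Target frame: (27624597/2500) × (24000/1001) = 1324656/5 ≈ 264931.200 → 264931.
At 24 labels/s: frame 264931 → 03:03:58:19.

03:03:58:19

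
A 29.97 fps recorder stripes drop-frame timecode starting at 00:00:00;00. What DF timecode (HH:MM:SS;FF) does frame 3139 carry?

00:01:44;21

Ten DF minutes hold 17982 frames, so frame 3139 lies in block 0 (frames 0–17981) with 3139 frames into that block.
The block's first minute is 1800 frames and the rest 1798 each; 3139 frames reaches minute 1, so 0 × 18 + 1 × 2 = 2 labels have been skipped so far.
Adding those back, label number 3139 + 2 = 3141 at 30 labels/s is 104 s + 21 f = 0 h 1 min 44 s frame 21, i.e. 00:01:44;21.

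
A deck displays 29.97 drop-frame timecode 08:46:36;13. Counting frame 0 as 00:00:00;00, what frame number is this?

946945

As if non-drop at 30 labels/s: (8 × 3600 + 46 × 60 + 36) × 30 + 13 = 947893.
Minute boundaries passed: 526; those not divisible by 10: 526 − 52 = 474; dropped labels = 2 × 474 = 948.
Actual frame index = 947893 − 948 = 946945.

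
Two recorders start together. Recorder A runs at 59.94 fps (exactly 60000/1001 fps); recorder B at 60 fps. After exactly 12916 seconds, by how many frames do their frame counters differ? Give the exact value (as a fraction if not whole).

774960/1001 frames

A emits 60000/1001 × 12916 = 774960000/1001 frames; B emits 60 × 12916 = 774960.
Difference = 774960/1001 frames (≈ 774.1858); B is ahead of A.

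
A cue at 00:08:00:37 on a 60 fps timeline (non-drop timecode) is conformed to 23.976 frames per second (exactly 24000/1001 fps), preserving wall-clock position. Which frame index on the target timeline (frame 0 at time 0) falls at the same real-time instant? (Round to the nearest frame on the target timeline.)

Source frame index: (0×3600 + 8×60 + 0) × 60 + 37 = 28837.
Real time: 28837 / (60) = 28837/60 s.
Target frame: (28837/60) × (24000/1001) = 11534800/1001 ≈ 11523.277 → 11523.

frame 11523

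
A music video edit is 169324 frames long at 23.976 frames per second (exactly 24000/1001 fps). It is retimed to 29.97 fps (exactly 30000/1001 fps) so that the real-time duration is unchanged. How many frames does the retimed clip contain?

Target frames = source frames × (target rate / source rate) = 169324 × (30000/1001)/(24000/1001) = 169324 × 5/4 = 211655.

211655 frames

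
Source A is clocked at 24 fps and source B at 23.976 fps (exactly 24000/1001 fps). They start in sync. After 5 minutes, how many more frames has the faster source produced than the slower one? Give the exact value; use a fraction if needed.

7200/1001 frames

5 min = 300 s.
A emits 24 × 300 = 7200 frames; B emits 24000/1001 × 300 = 7200000/1001.
Difference = 7200/1001 frames (≈ 7.1928); B is behind A.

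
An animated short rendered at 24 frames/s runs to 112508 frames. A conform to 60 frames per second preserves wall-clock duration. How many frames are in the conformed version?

281270 frames

Frames at target rate = 112508 × (60) / (24) = 281270.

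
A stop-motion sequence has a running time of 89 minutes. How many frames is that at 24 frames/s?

89 min = 5340 s.
Frames = 5340 × 24 = 128160.

128160 frames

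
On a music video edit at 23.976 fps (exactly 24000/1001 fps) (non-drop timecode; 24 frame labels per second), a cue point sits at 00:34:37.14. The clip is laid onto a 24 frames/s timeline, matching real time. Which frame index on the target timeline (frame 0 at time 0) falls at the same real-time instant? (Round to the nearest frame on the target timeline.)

frame 49912

Source frame index: (0×3600 + 34×60 + 37) × 24 + 14 = 49862.
Real time: 49862 / (24000/1001) = 24955931/12000 s.
Target frame: (24955931/12000) × (24) = 24955931/500 ≈ 49911.862 → 49912.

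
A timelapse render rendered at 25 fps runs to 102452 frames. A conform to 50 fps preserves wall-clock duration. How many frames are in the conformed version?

Target frames = source frames × (target rate / source rate) = 102452 × (50)/(25) = 102452 × 2 = 204904.

204904 frames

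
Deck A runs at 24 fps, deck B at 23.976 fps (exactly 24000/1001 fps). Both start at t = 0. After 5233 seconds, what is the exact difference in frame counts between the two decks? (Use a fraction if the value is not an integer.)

125592/1001 frames

A emits 24 × 5233 = 125592 frames; B emits 24000/1001 × 5233 = 125592000/1001.
Difference = 125592/1001 frames (≈ 125.4665); B is behind A.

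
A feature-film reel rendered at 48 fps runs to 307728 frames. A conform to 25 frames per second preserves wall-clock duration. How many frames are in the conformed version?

160275 frames

Target frames = source frames × (target rate / source rate) = 307728 × (25)/(48) = 307728 × 25/48 = 160275.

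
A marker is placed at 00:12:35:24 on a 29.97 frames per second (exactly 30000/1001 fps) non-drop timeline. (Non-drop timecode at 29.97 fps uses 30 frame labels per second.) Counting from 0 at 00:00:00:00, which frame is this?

22674

Total seconds to the label: (0 × 3600 + 12 × 60 + 35) = 755.
Frame index = 755 × 30 + 24 = 22674.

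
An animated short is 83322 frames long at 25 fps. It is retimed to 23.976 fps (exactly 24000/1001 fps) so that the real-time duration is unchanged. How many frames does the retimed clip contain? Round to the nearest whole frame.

Frames at target rate = 83322 × (24000/1001) / (25) = 79989120/1001 ≈ 79909.211.
Nearest whole frame: 79909.

79909 frames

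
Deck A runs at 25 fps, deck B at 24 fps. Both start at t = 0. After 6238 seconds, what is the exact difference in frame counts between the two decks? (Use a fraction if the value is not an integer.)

6238 frames

A emits 25 × 6238 = 155950 frames; B emits 24 × 6238 = 149712.
Difference = 6238 frames; B is behind A.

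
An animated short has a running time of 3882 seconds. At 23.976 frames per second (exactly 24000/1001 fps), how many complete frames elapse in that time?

93074 frames

Frames = 3882 × 24000/1001 = 93168000/1001 ≈ 93074.9251.
Complete frames: 93074.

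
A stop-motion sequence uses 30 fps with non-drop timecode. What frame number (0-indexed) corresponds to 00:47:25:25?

Total seconds to the label: (0 × 3600 + 47 × 60 + 25) = 2845.
Frame index = 2845 × 30 + 25 = 85375.

frame 85375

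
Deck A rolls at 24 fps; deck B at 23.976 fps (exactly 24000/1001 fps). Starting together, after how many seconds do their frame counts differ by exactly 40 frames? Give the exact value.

The gap grows by |24000/1001 − 24| = 24/1001 frames per second.
Time for a 40-frame gap: 40 ÷ (24/1001) = 5005/3 s.

5005/3 seconds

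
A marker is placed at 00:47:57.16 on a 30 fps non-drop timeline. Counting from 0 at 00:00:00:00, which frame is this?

86326

Total seconds to the label: (0 × 3600 + 47 × 60 + 57) = 2877.
Frame index = 2877 × 30 + 16 = 86326.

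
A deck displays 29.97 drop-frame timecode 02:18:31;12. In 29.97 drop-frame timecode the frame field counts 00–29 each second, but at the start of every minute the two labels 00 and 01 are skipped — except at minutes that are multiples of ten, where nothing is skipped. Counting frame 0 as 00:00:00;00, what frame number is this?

Complete 10-minute blocks: 13, each 17982 frames → 233766.
Remaining 8 whole minutes in the current block: 1800 + 7 × 1798 = 14386 frames.
Within the current minute: 31 × 30 + 12 − 2 = 940 (labels ;00/;01 skipped at this minute). Total = 233766 + 14386 + 940 = 249092.

249092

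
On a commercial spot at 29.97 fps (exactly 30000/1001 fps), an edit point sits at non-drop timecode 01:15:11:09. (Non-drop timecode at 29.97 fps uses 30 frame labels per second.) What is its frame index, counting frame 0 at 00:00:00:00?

Total seconds to the label: (1 × 3600 + 15 × 60 + 11) = 4511.
Frame index = 4511 × 30 + 9 = 135339.

frame 135339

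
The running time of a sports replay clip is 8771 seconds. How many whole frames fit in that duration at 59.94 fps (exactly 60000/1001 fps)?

525734 frames

Frames = 8771 × 60000/1001 = 75180000/143 ≈ 525734.2657.
Complete frames: 525734.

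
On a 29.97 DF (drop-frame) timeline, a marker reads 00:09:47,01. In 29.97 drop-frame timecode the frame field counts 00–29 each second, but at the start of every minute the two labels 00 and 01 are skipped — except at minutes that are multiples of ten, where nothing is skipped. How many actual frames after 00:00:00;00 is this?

17593

As if non-drop at 30 labels/s: (0 × 3600 + 9 × 60 + 47) × 30 + 1 = 17611.
Minute boundaries passed: 9; those not divisible by 10: 9 − 0 = 9; dropped labels = 2 × 9 = 18.
Actual frame index = 17611 − 18 = 17593.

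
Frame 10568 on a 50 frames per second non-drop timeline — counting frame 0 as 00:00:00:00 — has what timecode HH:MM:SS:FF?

10568 ÷ 50 = 211 full seconds, remainder 18 frames.
211 s = 0 h 3 min 31 s.
Timecode: 00:03:31:18.

00:03:31:18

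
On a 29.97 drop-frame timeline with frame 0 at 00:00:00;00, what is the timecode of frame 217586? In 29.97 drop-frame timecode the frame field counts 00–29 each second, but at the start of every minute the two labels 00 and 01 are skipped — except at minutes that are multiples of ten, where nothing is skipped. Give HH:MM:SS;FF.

02:01:00;04

Ten DF minutes hold 17982 frames, so frame 217586 lies in block 12 (frames 215784–233765) with 1802 frames into that block.
The block's first minute is 1800 frames and the rest 1798 each; 1802 frames reaches minute 1, so 12 × 18 + 1 × 2 = 218 labels have been skipped so far.
Adding those back, label number 217586 + 218 = 217804 at 30 labels/s is 7260 s + 4 f = 2 h 1 min 0 s frame 4, i.e. 02:01:00;04.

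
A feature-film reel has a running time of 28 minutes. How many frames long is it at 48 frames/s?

80640 frames

28 min = 1680 s.
Frames = 1680 × 48 = 80640.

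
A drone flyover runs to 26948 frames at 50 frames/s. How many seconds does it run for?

538.96 seconds

Running time = 26948 / (50) = 538.96 s.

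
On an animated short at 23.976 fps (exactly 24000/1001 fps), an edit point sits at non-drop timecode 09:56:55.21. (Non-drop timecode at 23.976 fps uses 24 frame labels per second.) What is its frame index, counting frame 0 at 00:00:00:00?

Total seconds to the label: (9 × 3600 + 56 × 60 + 55) = 35815.
Frame index = 35815 × 24 + 21 = 859581.

frame 859581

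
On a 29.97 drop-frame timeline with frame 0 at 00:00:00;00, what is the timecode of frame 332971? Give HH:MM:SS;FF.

Each 10-minute DF block holds 10 × 60 × 30 − 9 × 2 = 17982 frames. 332971 ÷ 17982 → 18 full blocks, remainder 9295.
Within the partial block the first minute is 1800 frames and each further minute 1798, so 5 further minute boundaries passed. Total skipped labels = 18 × 18 + 2 × 5 = 334.
Non-drop label index = 332971 + 334 = 333305; at 30 labels/s that is 03:05:10:05, i.e. DF 03:05:10;05.

03:05:10;05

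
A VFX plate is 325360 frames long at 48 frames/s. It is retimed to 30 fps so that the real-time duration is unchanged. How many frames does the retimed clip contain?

203350 frames

Target frames = source frames × (target rate / source rate) = 325360 × (30)/(48) = 325360 × 5/8 = 203350.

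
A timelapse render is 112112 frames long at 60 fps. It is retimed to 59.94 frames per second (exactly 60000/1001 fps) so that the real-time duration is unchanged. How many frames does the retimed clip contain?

Target frames = source frames × (target rate / source rate) = 112112 × (60000/1001)/(60) = 112112 × 1000/1001 = 112000.

112000 frames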